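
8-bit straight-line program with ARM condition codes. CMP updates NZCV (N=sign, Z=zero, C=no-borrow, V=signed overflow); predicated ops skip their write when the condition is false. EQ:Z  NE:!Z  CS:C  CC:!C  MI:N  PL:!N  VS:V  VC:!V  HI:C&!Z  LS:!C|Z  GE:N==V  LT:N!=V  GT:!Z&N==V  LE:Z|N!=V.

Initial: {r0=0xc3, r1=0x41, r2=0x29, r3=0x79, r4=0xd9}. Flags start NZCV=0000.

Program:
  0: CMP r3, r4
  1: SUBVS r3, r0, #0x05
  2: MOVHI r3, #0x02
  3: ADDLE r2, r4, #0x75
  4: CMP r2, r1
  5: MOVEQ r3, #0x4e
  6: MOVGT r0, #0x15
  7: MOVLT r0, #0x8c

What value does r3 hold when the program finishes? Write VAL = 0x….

VAL = 0xbe

0: ✓ CMP  NZCV=1001
1: ✓ SUBVS  r3←0xbe
2: · MOVHI
3: · ADDLE
4: ✓ CMP  NZCV=1000
5: · MOVEQ
6: · MOVGT
7: ✓ MOVLT  r0←0x8c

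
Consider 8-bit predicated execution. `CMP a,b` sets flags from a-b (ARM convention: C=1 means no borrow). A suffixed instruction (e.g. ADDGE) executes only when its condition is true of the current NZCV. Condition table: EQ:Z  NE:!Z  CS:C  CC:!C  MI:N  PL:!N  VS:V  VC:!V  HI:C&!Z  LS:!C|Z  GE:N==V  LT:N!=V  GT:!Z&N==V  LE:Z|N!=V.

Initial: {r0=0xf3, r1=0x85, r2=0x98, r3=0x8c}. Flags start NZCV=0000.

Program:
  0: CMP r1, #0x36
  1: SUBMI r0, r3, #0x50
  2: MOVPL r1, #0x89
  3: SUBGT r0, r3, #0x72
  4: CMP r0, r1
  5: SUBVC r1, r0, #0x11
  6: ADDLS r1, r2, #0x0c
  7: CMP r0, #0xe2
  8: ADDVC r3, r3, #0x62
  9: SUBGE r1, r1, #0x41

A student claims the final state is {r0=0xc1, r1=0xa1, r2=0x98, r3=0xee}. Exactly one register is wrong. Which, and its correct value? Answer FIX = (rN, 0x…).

0: ✓ CMP  NZCV=0011
1: · SUBMI
2: ✓ MOVPL  r1←0x89
3: · SUBGT
4: ✓ CMP  NZCV=0010
5: ✓ SUBVC  r1←0xe2
6: · ADDLS
7: ✓ CMP  NZCV=0010
8: ✓ ADDVC  r3←0xee
9: ✓ SUBGE  r1←0xa1

FIX = (r0, 0xf3)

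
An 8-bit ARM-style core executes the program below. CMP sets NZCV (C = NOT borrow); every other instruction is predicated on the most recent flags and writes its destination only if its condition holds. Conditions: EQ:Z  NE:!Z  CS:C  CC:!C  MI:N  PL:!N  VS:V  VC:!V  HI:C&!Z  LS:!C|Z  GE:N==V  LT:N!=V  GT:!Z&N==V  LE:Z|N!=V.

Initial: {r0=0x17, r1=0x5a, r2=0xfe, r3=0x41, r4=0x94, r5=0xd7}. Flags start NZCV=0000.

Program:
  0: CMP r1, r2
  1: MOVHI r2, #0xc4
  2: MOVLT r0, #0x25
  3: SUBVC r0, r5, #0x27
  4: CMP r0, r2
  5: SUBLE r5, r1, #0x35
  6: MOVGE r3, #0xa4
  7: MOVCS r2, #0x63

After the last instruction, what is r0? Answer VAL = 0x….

VAL = 0xb0

0: ✓ CMP  NZCV=0000
1: · MOVHI
2: · MOVLT
3: ✓ SUBVC  r0←0xb0
4: ✓ CMP  NZCV=1000
5: ✓ SUBLE  r5←0x25
6: · MOVGE
7: · MOVCS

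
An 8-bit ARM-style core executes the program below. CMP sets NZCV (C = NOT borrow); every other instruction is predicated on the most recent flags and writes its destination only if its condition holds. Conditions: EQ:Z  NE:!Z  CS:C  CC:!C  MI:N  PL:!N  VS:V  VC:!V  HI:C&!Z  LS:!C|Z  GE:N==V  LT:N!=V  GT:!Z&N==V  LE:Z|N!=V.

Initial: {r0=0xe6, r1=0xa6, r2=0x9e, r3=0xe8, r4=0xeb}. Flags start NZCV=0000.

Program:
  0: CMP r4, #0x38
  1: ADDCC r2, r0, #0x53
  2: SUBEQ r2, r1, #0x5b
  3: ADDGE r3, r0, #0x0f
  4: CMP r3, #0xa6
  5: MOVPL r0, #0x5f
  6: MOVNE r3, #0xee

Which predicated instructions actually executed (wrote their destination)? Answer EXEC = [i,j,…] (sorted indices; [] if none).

EXEC = [5,6]

[0] flags=1010 → (cmp)
[1] flags=1010 CC?F → skip
[2] flags=1010 EQ?F → skip
[3] flags=1010 GE?F → skip
[4] flags=0010 → (cmp)
[5] flags=0010 PL?T → r0=0x5f
[6] flags=0010 NE?T → r3=0xee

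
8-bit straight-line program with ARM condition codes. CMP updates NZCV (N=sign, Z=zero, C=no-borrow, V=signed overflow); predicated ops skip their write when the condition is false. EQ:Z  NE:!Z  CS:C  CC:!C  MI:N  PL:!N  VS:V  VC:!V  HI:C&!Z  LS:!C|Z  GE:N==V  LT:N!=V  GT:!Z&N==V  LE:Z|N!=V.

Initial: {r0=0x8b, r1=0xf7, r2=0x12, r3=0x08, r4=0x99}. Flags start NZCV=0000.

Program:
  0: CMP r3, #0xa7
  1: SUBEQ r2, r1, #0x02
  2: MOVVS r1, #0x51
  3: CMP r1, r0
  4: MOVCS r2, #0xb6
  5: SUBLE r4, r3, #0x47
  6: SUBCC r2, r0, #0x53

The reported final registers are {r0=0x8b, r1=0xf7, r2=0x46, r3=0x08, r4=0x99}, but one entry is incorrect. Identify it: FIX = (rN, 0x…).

FIX = (r2, 0xb6)

0: ✓ CMP  NZCV=0000
1: · SUBEQ
2: · MOVVS
3: ✓ CMP  NZCV=0010
4: ✓ MOVCS  r2←0xb6
5: · SUBLE
6: · SUBCC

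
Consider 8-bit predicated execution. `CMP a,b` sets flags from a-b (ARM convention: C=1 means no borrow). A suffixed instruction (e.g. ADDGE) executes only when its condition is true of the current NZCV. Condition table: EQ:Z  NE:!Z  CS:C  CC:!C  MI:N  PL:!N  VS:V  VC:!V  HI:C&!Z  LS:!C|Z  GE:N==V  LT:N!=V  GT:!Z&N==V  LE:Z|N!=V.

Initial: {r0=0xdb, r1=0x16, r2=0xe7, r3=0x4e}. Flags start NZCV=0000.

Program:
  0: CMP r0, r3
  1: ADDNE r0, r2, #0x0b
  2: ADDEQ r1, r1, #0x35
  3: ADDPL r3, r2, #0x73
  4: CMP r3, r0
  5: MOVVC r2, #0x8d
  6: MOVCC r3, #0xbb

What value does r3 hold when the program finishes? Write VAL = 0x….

VAL = 0xbb

0: ✓ CMP  NZCV=1010
1: ✓ ADDNE  r0←0xf2
2: · ADDEQ
3: · ADDPL
4: ✓ CMP  NZCV=0000
5: ✓ MOVVC  r2←0x8d
6: ✓ MOVCC  r3←0xbb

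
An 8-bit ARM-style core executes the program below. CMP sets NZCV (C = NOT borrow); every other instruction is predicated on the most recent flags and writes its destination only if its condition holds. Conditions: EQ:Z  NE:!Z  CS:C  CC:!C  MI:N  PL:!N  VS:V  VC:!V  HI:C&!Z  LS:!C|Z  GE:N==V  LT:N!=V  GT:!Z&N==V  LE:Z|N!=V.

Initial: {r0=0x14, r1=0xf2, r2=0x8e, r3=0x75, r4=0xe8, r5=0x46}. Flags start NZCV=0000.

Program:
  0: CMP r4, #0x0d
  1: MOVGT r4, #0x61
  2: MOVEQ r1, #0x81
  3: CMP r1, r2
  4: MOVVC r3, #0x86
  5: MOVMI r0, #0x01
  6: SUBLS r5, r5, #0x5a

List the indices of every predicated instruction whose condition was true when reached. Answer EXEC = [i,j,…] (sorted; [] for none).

EXEC = [4]

0: ✓ CMP  NZCV=1010
1: · MOVGT
2: · MOVEQ
3: ✓ CMP  NZCV=0010
4: ✓ MOVVC  r3←0x86
5: · MOVMI
6: · SUBLS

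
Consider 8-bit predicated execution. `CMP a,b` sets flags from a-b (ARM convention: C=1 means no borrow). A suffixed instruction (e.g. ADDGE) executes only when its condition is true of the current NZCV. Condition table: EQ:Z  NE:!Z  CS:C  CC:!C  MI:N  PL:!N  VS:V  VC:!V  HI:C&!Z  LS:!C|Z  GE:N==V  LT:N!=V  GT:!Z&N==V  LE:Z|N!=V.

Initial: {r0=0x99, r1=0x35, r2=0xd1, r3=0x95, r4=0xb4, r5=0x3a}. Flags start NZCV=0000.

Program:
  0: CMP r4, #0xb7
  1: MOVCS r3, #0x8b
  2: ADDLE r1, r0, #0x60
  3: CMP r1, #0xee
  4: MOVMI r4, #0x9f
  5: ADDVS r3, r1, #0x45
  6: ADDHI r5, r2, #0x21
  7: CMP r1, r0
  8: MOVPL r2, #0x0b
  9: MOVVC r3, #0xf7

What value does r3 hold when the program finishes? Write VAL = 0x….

VAL = 0xf7

0: ✓ CMP  NZCV=1000
1: · MOVCS
2: ✓ ADDLE  r1←0xf9
3: ✓ CMP  NZCV=0010
4: · MOVMI
5: · ADDVS
6: ✓ ADDHI  r5←0xf2
7: ✓ CMP  NZCV=0010
8: ✓ MOVPL  r2←0x0b
9: ✓ MOVVC  r3←0xf7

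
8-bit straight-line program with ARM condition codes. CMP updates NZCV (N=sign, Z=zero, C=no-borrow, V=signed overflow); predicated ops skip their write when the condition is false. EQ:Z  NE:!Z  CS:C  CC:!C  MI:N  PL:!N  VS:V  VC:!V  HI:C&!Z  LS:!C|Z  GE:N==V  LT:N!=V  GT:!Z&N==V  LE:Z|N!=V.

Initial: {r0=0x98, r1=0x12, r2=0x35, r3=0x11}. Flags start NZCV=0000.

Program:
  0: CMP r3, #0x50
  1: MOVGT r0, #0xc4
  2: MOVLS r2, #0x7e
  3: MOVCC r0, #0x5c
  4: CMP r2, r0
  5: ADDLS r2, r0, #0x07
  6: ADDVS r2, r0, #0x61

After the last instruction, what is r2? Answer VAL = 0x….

VAL = 0x7e

[0] flags=1000 → (cmp)
[1] flags=1000 GT?F → skip
[2] flags=1000 LS?T → r2=0x7e
[3] flags=1000 CC?T → r0=0x5c
[4] flags=0010 → (cmp)
[5] flags=0010 LS?F → skip
[6] flags=0010 VS?F → skip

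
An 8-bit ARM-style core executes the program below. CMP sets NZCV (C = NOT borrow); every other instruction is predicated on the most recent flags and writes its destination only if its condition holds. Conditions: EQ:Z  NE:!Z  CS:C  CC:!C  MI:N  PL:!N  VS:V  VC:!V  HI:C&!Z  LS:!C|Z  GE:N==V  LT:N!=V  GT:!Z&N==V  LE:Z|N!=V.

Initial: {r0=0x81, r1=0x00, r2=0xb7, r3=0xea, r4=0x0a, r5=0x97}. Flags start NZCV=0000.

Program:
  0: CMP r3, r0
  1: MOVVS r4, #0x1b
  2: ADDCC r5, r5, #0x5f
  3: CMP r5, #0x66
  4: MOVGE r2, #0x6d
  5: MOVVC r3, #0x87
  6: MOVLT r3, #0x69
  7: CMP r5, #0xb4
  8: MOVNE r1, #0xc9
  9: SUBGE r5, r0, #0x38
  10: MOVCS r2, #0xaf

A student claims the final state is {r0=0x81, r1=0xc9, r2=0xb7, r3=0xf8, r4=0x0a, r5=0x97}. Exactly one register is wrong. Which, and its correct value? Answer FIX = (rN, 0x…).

FIX = (r3, 0x69)

0: ✓ CMP  NZCV=0010
1: · MOVVS
2: · ADDCC
3: ✓ CMP  NZCV=0011
4: · MOVGE
5: · MOVVC
6: ✓ MOVLT  r3←0x69
7: ✓ CMP  NZCV=1000
8: ✓ MOVNE  r1←0xc9
9: · SUBGE
10: · MOVCS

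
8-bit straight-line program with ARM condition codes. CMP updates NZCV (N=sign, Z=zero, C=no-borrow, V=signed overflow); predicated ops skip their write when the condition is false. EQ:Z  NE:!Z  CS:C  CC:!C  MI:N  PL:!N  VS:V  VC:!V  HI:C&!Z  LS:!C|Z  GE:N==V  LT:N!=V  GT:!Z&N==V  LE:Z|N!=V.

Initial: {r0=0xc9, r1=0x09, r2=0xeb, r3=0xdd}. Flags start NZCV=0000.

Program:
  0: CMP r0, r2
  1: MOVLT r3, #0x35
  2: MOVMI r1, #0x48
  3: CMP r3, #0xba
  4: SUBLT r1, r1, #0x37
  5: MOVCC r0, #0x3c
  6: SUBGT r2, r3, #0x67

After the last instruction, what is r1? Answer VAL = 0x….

VAL = 0x48

0: ✓ CMP  NZCV=1000
1: ✓ MOVLT  r3←0x35
2: ✓ MOVMI  r1←0x48
3: ✓ CMP  NZCV=0000
4: · SUBLT
5: ✓ MOVCC  r0←0x3c
6: ✓ SUBGT  r2←0xce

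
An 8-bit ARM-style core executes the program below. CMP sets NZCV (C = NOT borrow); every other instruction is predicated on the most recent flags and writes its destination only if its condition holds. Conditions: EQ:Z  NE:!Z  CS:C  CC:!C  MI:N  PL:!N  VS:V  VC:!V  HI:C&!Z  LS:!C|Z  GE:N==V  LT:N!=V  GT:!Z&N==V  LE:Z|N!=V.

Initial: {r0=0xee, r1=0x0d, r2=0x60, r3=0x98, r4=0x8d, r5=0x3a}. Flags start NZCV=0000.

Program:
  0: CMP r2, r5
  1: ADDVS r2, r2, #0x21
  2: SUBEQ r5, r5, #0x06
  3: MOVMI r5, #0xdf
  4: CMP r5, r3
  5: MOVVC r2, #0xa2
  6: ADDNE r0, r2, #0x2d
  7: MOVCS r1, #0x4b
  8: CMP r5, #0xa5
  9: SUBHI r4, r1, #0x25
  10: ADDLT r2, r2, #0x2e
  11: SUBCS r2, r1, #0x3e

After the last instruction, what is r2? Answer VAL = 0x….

[0] flags=0010 → (cmp)
[1] flags=0010 VS?F → skip
[2] flags=0010 EQ?F → skip
[3] flags=0010 MI?F → skip
[4] flags=1001 → (cmp)
[5] flags=1001 VC?F → skip
[6] flags=1001 NE?T → r0=0x8d
[7] flags=1001 CS?F → skip
[8] flags=1001 → (cmp)
[9] flags=1001 HI?F → skip
[10] flags=1001 LT?F → skip
[11] flags=1001 CS?F → skip

VAL = 0x60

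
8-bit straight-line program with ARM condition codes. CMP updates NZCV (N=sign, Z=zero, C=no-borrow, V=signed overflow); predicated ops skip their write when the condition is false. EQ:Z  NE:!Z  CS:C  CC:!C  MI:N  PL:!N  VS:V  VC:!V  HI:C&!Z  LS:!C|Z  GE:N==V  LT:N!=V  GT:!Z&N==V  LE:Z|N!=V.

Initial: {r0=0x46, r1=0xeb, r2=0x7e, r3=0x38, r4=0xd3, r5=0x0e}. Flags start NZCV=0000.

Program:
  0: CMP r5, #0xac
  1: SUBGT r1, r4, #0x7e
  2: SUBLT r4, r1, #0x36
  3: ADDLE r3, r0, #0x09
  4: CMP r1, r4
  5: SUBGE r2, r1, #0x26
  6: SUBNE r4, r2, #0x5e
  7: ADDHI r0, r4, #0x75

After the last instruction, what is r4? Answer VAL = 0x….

0: ✓ CMP  NZCV=0000
1: ✓ SUBGT  r1←0x55
2: · SUBLT
3: · ADDLE
4: ✓ CMP  NZCV=1001
5: ✓ SUBGE  r2←0x2f
6: ✓ SUBNE  r4←0xd1
7: · ADDHI

VAL = 0xd1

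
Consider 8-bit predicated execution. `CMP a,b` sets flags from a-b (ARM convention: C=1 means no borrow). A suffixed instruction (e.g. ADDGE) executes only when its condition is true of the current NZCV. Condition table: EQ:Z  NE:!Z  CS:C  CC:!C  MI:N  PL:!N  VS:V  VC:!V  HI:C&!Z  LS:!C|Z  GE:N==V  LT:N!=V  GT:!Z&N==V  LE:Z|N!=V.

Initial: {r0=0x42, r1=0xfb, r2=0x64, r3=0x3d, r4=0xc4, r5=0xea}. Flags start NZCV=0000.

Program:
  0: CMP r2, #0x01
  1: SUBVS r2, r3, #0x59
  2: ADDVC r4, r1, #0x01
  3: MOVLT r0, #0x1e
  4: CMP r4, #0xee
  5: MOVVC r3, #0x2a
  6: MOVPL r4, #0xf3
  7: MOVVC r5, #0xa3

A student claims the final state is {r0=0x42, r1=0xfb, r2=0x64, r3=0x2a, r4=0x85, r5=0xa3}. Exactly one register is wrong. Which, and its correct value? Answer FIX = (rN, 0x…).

[0] flags=0010 → (cmp)
[1] flags=0010 VS?F → skip
[2] flags=0010 VC?T → r4=0xfc
[3] flags=0010 LT?F → skip
[4] flags=0010 → (cmp)
[5] flags=0010 VC?T → r3=0x2a
[6] flags=0010 PL?T → r4=0xf3
[7] flags=0010 VC?T → r5=0xa3

FIX = (r4, 0xf3)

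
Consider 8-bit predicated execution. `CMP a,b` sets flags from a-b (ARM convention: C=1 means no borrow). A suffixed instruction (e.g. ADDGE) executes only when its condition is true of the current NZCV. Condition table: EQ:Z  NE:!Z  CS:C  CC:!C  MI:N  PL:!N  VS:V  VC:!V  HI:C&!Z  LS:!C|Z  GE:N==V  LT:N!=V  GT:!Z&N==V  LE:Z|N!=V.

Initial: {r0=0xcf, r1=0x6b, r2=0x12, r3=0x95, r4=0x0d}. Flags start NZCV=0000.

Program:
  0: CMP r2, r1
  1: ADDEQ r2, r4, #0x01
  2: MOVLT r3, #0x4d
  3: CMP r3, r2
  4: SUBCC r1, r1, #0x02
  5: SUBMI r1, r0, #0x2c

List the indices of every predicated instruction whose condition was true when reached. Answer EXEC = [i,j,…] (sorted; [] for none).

[0] flags=1000 → (cmp)
[1] flags=1000 EQ?F → skip
[2] flags=1000 LT?T → r3=0x4d
[3] flags=0010 → (cmp)
[4] flags=0010 CC?F → skip
[5] flags=0010 MI?F → skip

EXEC = [2]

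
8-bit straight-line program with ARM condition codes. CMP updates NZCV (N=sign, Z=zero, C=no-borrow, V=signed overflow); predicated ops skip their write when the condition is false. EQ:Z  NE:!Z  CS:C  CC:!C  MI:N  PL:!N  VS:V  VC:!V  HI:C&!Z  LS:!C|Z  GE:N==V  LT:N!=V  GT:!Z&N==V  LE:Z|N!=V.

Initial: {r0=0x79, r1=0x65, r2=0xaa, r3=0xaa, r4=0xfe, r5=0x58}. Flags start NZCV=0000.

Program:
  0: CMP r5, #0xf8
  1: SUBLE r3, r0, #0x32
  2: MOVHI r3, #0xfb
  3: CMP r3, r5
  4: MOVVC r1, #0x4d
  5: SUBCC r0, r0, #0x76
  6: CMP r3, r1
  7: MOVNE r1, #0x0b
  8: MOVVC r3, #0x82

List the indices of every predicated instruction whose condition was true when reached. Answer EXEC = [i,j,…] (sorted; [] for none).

EXEC = [7]

0: ✓ CMP  NZCV=0000
1: · SUBLE
2: · MOVHI
3: ✓ CMP  NZCV=0011
4: · MOVVC
5: · SUBCC
6: ✓ CMP  NZCV=0011
7: ✓ MOVNE  r1←0x0b
8: · MOVVC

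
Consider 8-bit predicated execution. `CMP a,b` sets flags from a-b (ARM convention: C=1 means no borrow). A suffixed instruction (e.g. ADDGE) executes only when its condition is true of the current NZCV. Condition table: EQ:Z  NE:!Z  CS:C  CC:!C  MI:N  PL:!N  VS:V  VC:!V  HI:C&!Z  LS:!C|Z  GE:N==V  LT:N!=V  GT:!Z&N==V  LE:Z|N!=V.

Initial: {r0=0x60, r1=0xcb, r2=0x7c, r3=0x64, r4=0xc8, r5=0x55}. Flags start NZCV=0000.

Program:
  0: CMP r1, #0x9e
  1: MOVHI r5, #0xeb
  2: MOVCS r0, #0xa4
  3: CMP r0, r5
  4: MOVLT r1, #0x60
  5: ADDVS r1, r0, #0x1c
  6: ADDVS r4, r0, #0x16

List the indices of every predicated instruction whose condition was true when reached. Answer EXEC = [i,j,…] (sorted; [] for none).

EXEC = [1,2,4]

[0] flags=0010 → (cmp)
[1] flags=0010 HI?T → r5=0xeb
[2] flags=0010 CS?T → r0=0xa4
[3] flags=1000 → (cmp)
[4] flags=1000 LT?T → r1=0x60
[5] flags=1000 VS?F → skip
[6] flags=1000 VS?F → skip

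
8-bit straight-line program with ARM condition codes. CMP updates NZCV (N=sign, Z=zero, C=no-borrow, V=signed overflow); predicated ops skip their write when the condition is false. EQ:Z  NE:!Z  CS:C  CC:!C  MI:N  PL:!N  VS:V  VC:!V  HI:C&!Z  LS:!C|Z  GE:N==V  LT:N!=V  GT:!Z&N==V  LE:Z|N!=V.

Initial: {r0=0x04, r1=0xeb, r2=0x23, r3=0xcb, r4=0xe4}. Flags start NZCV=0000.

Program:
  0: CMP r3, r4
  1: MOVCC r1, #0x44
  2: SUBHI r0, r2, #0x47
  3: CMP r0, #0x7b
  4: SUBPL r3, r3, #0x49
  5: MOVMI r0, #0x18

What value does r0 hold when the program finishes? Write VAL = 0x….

VAL = 0x18

0: ✓ CMP  NZCV=1000
1: ✓ MOVCC  r1←0x44
2: · SUBHI
3: ✓ CMP  NZCV=1000
4: · SUBPL
5: ✓ MOVMI  r0←0x18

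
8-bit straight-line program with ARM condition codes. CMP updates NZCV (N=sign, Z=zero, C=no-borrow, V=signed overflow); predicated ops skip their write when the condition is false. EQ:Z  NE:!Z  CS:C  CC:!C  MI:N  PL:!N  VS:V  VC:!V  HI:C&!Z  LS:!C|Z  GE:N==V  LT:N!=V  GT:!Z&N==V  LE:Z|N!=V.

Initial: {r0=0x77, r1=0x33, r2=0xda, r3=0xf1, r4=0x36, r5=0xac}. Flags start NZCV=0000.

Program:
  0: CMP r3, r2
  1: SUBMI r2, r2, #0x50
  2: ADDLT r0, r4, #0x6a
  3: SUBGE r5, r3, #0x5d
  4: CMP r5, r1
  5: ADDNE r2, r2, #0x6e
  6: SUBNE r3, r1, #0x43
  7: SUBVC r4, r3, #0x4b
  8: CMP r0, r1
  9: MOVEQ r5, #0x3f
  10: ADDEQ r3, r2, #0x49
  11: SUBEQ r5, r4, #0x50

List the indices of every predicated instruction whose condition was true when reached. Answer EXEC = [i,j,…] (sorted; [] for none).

0: ✓ CMP  NZCV=0010
1: · SUBMI
2: · ADDLT
3: ✓ SUBGE  r5←0x94
4: ✓ CMP  NZCV=0011
5: ✓ ADDNE  r2←0x48
6: ✓ SUBNE  r3←0xf0
7: · SUBVC
8: ✓ CMP  NZCV=0010
9: · MOVEQ
10: · ADDEQ
11: · SUBEQ

EXEC = [3,5,6]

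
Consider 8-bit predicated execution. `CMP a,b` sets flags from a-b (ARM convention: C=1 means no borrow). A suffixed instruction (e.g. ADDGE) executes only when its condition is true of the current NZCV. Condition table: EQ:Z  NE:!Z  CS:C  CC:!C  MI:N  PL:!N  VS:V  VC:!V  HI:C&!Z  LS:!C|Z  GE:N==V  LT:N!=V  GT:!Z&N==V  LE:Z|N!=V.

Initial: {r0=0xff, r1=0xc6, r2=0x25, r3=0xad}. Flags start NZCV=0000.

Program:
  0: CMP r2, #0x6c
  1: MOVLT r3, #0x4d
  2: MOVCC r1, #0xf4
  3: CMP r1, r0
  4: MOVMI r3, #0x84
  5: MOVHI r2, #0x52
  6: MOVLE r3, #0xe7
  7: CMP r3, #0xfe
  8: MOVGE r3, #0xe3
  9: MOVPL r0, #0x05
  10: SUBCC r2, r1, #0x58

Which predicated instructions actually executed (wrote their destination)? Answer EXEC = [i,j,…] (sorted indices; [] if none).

[0] flags=1000 → (cmp)
[1] flags=1000 LT?T → r3=0x4d
[2] flags=1000 CC?T → r1=0xf4
[3] flags=1000 → (cmp)
[4] flags=1000 MI?T → r3=0x84
[5] flags=1000 HI?F → skip
[6] flags=1000 LE?T → r3=0xe7
[7] flags=1000 → (cmp)
[8] flags=1000 GE?F → skip
[9] flags=1000 PL?F → skip
[10] flags=1000 CC?T → r2=0x9c

EXEC = [1,2,4,6,10]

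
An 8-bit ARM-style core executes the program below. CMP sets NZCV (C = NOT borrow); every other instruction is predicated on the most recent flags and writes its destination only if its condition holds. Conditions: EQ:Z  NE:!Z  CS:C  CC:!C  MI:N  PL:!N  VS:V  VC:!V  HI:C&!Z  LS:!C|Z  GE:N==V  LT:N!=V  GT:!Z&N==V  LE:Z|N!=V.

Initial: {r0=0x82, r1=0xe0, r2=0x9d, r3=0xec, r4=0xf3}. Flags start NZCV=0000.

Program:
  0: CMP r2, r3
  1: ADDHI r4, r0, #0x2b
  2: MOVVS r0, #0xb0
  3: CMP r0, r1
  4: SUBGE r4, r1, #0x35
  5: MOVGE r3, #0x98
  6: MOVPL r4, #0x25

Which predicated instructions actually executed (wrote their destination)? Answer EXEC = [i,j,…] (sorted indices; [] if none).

0: ✓ CMP  NZCV=1000
1: · ADDHI
2: · MOVVS
3: ✓ CMP  NZCV=1000
4: · SUBGE
5: · MOVGE
6: · MOVPL

EXEC = []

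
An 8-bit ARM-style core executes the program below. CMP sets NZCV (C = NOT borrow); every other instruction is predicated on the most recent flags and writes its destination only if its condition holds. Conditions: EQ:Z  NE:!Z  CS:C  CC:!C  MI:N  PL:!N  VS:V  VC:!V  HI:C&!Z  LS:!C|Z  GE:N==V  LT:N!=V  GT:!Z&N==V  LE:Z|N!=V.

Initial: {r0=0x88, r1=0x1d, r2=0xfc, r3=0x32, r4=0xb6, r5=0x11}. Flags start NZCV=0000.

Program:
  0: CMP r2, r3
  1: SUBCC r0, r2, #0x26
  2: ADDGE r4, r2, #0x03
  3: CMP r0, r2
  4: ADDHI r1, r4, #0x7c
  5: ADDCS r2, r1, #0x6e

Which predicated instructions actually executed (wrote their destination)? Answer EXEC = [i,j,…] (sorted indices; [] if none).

0: ✓ CMP  NZCV=1010
1: · SUBCC
2: · ADDGE
3: ✓ CMP  NZCV=1000
4: · ADDHI
5: · ADDCS

EXEC = []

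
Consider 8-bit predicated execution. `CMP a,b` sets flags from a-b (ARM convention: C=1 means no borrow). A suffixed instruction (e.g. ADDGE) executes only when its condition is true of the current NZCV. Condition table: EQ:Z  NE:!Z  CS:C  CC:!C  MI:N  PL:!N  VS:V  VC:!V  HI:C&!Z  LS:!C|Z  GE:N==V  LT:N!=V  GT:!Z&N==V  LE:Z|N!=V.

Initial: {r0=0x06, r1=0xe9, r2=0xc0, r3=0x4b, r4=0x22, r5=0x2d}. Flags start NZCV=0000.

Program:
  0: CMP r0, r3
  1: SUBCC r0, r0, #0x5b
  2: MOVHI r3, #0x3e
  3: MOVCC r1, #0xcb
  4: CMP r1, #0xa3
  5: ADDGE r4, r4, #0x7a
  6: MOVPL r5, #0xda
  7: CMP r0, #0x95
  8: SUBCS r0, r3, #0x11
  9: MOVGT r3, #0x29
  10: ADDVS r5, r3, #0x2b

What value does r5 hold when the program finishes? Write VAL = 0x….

[0] flags=1000 → (cmp)
[1] flags=1000 CC?T → r0=0xab
[2] flags=1000 HI?F → skip
[3] flags=1000 CC?T → r1=0xcb
[4] flags=0010 → (cmp)
[5] flags=0010 GE?T → r4=0x9c
[6] flags=0010 PL?T → r5=0xda
[7] flags=0010 → (cmp)
[8] flags=0010 CS?T → r0=0x3a
[9] flags=0010 GT?T → r3=0x29
[10] flags=0010 VS?F → skip

VAL = 0xda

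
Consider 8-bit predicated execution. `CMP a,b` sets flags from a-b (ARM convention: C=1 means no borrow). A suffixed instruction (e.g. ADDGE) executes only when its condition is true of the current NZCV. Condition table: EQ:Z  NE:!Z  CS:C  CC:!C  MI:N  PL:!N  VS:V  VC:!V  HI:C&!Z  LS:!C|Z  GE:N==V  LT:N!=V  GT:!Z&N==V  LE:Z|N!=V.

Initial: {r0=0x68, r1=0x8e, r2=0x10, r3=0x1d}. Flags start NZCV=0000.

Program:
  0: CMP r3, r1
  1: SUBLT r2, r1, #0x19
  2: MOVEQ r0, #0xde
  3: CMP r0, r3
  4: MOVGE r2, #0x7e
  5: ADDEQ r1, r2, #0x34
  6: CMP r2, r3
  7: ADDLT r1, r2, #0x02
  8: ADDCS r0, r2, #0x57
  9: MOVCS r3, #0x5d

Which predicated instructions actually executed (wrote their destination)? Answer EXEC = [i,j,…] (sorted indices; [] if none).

EXEC = [4,8,9]

[0] flags=1001 → (cmp)
[1] flags=1001 LT?F → skip
[2] flags=1001 EQ?F → skip
[3] flags=0010 → (cmp)
[4] flags=0010 GE?T → r2=0x7e
[5] flags=0010 EQ?F → skip
[6] flags=0010 → (cmp)
[7] flags=0010 LT?F → skip
[8] flags=0010 CS?T → r0=0xd5
[9] flags=0010 CS?T → r3=0x5d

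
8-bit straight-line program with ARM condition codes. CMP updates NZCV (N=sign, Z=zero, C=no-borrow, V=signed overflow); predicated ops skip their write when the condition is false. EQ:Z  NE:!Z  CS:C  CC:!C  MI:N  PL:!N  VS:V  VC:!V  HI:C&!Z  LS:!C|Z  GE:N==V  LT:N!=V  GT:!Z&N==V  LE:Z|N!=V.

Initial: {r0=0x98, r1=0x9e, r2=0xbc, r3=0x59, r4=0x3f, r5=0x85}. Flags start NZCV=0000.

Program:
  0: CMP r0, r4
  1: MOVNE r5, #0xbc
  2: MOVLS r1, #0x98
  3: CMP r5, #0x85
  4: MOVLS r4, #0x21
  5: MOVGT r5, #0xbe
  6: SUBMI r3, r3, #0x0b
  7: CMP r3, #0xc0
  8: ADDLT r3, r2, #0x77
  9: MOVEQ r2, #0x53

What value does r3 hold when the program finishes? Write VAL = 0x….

VAL = 0x59

[0] flags=0011 → (cmp)
[1] flags=0011 NE?T → r5=0xbc
[2] flags=0011 LS?F → skip
[3] flags=0010 → (cmp)
[4] flags=0010 LS?F → skip
[5] flags=0010 GT?T → r5=0xbe
[6] flags=0010 MI?F → skip
[7] flags=1001 → (cmp)
[8] flags=1001 LT?F → skip
[9] flags=1001 EQ?F → skip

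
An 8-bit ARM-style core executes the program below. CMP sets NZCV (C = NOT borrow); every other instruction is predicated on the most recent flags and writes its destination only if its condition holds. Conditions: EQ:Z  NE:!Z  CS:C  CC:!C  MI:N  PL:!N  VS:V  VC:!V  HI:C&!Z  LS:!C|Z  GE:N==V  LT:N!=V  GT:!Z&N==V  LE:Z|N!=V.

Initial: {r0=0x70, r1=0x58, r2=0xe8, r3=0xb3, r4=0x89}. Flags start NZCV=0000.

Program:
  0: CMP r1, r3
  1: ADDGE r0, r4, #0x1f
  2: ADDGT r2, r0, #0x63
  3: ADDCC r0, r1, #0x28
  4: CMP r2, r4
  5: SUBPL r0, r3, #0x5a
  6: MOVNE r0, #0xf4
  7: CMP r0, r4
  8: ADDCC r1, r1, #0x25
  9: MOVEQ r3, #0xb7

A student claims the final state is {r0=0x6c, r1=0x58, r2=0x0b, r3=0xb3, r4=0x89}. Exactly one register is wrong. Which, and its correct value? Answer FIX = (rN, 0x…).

0: ✓ CMP  NZCV=1001
1: ✓ ADDGE  r0←0xa8
2: ✓ ADDGT  r2←0x0b
3: ✓ ADDCC  r0←0x80
4: ✓ CMP  NZCV=1001
5: · SUBPL
6: ✓ MOVNE  r0←0xf4
7: ✓ CMP  NZCV=0010
8: · ADDCC
9: · MOVEQ

FIX = (r0, 0xf4)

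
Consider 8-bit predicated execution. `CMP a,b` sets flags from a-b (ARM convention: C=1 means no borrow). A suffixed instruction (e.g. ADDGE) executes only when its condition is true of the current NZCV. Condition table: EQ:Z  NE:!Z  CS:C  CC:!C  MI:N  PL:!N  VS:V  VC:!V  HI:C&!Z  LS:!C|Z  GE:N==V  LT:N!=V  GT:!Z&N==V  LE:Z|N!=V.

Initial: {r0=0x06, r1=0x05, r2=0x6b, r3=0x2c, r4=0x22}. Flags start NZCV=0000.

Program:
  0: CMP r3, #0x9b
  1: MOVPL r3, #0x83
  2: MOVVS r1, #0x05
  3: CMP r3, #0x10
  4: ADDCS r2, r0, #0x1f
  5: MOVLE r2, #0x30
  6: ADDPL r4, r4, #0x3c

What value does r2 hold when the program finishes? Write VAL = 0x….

VAL = 0x25

0: ✓ CMP  NZCV=1001
1: · MOVPL
2: ✓ MOVVS  r1←0x05
3: ✓ CMP  NZCV=0010
4: ✓ ADDCS  r2←0x25
5: · MOVLE
6: ✓ ADDPL  r4←0x5e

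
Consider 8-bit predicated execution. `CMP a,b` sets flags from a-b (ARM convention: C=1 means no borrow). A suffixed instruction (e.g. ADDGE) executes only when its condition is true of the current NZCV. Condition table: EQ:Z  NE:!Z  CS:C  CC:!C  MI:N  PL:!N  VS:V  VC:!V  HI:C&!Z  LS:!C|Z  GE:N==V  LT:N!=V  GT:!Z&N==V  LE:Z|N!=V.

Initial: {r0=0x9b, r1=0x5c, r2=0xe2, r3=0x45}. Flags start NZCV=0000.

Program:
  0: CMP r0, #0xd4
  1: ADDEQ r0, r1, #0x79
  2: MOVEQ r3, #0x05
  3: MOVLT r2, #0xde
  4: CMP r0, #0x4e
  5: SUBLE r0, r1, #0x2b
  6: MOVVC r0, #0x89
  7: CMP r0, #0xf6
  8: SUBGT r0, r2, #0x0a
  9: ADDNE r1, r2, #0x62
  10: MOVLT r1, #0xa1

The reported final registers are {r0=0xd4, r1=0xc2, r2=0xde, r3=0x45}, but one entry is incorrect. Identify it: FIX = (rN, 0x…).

FIX = (r1, 0x40)

0: ✓ CMP  NZCV=1000
1: · ADDEQ
2: · MOVEQ
3: ✓ MOVLT  r2←0xde
4: ✓ CMP  NZCV=0011
5: ✓ SUBLE  r0←0x31
6: · MOVVC
7: ✓ CMP  NZCV=0000
8: ✓ SUBGT  r0←0xd4
9: ✓ ADDNE  r1←0x40
10: · MOVLT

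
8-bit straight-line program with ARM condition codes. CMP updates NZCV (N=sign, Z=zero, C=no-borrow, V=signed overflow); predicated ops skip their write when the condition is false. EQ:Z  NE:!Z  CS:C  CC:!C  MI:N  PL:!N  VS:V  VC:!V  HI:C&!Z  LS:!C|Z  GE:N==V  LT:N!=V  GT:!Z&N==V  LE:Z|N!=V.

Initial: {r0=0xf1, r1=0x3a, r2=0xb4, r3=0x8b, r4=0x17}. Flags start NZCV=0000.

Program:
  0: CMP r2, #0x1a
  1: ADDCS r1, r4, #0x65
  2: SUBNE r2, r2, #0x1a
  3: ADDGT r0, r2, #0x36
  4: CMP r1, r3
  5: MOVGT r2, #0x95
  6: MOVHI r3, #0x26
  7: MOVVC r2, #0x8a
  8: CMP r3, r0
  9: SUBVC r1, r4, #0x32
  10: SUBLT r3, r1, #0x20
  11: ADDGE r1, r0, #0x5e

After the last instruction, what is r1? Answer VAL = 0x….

VAL = 0xe5

0: ✓ CMP  NZCV=1010
1: ✓ ADDCS  r1←0x7c
2: ✓ SUBNE  r2←0x9a
3: · ADDGT
4: ✓ CMP  NZCV=1001
5: ✓ MOVGT  r2←0x95
6: · MOVHI
7: · MOVVC
8: ✓ CMP  NZCV=1000
9: ✓ SUBVC  r1←0xe5
10: ✓ SUBLT  r3←0xc5
11: · ADDGE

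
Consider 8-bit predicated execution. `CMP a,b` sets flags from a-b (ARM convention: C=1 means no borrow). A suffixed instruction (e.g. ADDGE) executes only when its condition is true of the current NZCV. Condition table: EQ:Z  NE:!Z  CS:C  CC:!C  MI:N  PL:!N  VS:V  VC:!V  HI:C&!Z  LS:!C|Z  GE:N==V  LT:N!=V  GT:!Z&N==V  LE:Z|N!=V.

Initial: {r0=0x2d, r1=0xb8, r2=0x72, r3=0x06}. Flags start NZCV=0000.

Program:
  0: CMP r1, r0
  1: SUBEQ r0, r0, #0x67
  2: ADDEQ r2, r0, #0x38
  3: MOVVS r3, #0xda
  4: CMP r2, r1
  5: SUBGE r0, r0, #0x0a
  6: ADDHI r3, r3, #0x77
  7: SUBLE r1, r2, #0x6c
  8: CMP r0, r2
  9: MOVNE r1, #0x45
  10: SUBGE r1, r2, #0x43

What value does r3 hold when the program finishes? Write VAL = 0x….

[0] flags=1010 → (cmp)
[1] flags=1010 EQ?F → skip
[2] flags=1010 EQ?F → skip
[3] flags=1010 VS?F → skip
[4] flags=1001 → (cmp)
[5] flags=1001 GE?T → r0=0x23
[6] flags=1001 HI?F → skip
[7] flags=1001 LE?F → skip
[8] flags=1000 → (cmp)
[9] flags=1000 NE?T → r1=0x45
[10] flags=1000 GE?F → skip

VAL = 0x06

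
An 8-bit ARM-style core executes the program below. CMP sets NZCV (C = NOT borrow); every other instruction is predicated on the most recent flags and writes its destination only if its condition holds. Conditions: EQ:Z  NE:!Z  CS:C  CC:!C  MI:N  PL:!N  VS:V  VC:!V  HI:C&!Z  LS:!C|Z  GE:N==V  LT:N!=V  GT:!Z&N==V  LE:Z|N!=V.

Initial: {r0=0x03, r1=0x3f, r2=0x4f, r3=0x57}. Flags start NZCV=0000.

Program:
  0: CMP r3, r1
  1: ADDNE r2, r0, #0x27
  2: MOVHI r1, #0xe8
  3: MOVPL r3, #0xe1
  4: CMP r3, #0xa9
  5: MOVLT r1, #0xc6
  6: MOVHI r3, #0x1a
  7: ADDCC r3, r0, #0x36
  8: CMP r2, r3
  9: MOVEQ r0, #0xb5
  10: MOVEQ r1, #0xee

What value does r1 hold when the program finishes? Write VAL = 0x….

VAL = 0xe8

[0] flags=0010 → (cmp)
[1] flags=0010 NE?T → r2=0x2a
[2] flags=0010 HI?T → r1=0xe8
[3] flags=0010 PL?T → r3=0xe1
[4] flags=0010 → (cmp)
[5] flags=0010 LT?F → skip
[6] flags=0010 HI?T → r3=0x1a
[7] flags=0010 CC?F → skip
[8] flags=0010 → (cmp)
[9] flags=0010 EQ?F → skip
[10] flags=0010 EQ?F → skip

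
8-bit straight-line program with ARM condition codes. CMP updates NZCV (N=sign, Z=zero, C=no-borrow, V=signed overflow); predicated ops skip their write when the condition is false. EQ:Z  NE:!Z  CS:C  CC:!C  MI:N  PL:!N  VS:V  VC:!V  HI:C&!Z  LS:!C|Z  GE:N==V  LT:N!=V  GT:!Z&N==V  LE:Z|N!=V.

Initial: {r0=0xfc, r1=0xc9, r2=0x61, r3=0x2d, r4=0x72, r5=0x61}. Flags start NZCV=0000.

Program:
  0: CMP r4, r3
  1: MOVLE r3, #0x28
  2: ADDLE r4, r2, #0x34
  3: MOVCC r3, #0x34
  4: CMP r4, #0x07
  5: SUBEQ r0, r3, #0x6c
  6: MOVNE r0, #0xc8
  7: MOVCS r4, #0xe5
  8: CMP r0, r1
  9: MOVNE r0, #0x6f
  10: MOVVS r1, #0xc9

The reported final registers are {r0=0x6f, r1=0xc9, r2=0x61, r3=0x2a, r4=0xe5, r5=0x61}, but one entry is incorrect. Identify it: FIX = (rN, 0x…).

0: ✓ CMP  NZCV=0010
1: · MOVLE
2: · ADDLE
3: · MOVCC
4: ✓ CMP  NZCV=0010
5: · SUBEQ
6: ✓ MOVNE  r0←0xc8
7: ✓ MOVCS  r4←0xe5
8: ✓ CMP  NZCV=1000
9: ✓ MOVNE  r0←0x6f
10: · MOVVS

FIX = (r3, 0x2d)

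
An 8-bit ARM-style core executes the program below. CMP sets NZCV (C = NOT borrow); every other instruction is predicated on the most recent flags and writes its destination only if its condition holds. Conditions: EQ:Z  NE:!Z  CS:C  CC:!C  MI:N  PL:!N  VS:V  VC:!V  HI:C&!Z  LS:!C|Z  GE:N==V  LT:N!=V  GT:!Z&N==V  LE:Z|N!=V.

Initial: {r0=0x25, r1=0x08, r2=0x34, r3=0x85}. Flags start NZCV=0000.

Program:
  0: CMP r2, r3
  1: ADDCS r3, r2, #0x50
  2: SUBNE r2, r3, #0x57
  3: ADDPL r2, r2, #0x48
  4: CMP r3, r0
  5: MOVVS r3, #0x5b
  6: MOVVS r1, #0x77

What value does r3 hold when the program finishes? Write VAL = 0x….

0: ✓ CMP  NZCV=1001
1: · ADDCS
2: ✓ SUBNE  r2←0x2e
3: · ADDPL
4: ✓ CMP  NZCV=0011
5: ✓ MOVVS  r3←0x5b
6: ✓ MOVVS  r1←0x77

VAL = 0x5b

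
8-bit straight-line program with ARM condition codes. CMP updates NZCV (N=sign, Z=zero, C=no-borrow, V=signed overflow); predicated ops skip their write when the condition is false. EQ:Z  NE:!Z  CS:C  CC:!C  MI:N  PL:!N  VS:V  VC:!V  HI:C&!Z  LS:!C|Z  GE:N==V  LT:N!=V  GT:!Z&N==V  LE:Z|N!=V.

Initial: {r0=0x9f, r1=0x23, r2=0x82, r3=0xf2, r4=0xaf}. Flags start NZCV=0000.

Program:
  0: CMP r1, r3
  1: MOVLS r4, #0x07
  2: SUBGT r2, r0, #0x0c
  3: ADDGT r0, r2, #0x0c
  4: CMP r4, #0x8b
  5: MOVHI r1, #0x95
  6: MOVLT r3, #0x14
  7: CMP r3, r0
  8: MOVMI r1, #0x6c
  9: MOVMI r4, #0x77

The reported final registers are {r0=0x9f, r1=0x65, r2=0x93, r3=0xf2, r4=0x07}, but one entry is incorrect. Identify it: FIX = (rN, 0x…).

FIX = (r1, 0x23)

[0] flags=0000 → (cmp)
[1] flags=0000 LS?T → r4=0x07
[2] flags=0000 GT?T → r2=0x93
[3] flags=0000 GT?T → r0=0x9f
[4] flags=0000 → (cmp)
[5] flags=0000 HI?F → skip
[6] flags=0000 LT?F → skip
[7] flags=0010 → (cmp)
[8] flags=0010 MI?F → skip
[9] flags=0010 MI?F → skip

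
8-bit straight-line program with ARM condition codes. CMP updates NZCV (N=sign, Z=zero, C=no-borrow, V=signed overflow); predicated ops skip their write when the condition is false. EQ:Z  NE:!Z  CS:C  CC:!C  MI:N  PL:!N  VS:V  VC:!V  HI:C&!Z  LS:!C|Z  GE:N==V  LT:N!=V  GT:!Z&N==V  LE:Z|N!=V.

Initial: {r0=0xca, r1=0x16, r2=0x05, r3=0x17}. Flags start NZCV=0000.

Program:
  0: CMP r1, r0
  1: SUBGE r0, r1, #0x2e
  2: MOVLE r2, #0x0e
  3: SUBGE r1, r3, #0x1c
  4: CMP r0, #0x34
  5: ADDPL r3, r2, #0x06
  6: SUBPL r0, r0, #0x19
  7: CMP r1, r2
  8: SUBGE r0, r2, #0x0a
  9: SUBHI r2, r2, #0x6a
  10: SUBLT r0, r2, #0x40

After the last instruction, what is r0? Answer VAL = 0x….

0: ✓ CMP  NZCV=0000
1: ✓ SUBGE  r0←0xe8
2: · MOVLE
3: ✓ SUBGE  r1←0xfb
4: ✓ CMP  NZCV=1010
5: · ADDPL
6: · SUBPL
7: ✓ CMP  NZCV=1010
8: · SUBGE
9: ✓ SUBHI  r2←0x9b
10: ✓ SUBLT  r0←0x5b

VAL = 0x5b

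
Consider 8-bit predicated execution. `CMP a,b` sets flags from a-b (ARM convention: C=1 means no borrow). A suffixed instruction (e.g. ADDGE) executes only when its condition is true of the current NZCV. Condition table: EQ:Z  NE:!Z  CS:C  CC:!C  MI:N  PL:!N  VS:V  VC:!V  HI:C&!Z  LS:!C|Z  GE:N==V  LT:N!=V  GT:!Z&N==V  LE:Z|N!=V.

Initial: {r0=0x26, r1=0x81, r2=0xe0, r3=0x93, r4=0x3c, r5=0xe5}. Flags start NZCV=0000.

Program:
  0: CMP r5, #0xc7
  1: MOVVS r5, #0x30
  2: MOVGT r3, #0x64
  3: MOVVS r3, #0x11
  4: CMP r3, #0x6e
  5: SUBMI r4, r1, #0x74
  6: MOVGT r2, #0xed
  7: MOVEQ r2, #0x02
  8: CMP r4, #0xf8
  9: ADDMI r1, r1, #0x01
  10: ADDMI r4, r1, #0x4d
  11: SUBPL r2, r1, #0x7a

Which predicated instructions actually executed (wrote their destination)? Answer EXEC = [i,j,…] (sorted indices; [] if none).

0: ✓ CMP  NZCV=0010
1: · MOVVS
2: ✓ MOVGT  r3←0x64
3: · MOVVS
4: ✓ CMP  NZCV=1000
5: ✓ SUBMI  r4←0x0d
6: · MOVGT
7: · MOVEQ
8: ✓ CMP  NZCV=0000
9: · ADDMI
10: · ADDMI
11: ✓ SUBPL  r2←0x07

EXEC = [2,5,11]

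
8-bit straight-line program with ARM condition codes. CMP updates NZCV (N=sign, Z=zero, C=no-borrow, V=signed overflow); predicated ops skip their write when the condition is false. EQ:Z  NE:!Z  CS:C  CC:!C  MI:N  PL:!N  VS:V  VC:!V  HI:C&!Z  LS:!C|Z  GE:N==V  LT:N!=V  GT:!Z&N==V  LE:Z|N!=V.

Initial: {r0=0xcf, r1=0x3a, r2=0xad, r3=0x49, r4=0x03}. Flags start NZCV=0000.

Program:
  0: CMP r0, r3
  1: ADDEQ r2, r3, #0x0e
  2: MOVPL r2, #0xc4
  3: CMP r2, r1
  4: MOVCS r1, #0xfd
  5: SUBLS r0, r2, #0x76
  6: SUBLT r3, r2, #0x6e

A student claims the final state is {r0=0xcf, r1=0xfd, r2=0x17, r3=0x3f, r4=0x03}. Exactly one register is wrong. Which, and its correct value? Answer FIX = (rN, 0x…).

[0] flags=1010 → (cmp)
[1] flags=1010 EQ?F → skip
[2] flags=1010 PL?F → skip
[3] flags=0011 → (cmp)
[4] flags=0011 CS?T → r1=0xfd
[5] flags=0011 LS?F → skip
[6] flags=0011 LT?T → r3=0x3f

FIX = (r2, 0xad)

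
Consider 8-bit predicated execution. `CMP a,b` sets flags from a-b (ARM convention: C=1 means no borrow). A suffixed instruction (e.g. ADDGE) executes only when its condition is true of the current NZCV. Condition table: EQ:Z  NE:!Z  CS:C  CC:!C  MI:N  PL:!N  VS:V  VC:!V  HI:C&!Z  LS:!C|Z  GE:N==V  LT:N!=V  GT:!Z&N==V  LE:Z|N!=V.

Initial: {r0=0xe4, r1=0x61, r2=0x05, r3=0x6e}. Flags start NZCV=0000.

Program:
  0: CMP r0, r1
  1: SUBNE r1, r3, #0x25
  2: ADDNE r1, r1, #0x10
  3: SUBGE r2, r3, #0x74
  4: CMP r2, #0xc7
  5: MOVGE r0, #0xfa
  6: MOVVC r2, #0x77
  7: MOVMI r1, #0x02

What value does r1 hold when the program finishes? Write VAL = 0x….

0: ✓ CMP  NZCV=1010
1: ✓ SUBNE  r1←0x49
2: ✓ ADDNE  r1←0x59
3: · SUBGE
4: ✓ CMP  NZCV=0000
5: ✓ MOVGE  r0←0xfa
6: ✓ MOVVC  r2←0x77
7: · MOVMI

VAL = 0x59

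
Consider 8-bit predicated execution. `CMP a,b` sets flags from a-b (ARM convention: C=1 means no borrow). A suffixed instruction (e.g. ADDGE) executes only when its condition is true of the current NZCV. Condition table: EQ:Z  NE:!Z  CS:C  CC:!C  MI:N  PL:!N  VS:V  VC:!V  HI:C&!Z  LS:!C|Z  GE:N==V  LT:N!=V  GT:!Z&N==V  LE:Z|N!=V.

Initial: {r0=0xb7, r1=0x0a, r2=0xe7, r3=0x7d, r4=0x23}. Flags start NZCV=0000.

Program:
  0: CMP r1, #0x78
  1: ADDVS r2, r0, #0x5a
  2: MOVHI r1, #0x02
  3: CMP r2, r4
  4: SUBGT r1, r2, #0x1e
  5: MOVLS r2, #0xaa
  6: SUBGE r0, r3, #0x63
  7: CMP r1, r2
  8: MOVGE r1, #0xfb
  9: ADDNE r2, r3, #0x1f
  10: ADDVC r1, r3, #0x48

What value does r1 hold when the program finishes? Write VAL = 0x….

VAL = 0xc5

[0] flags=1000 → (cmp)
[1] flags=1000 VS?F → skip
[2] flags=1000 HI?F → skip
[3] flags=1010 → (cmp)
[4] flags=1010 GT?F → skip
[5] flags=1010 LS?F → skip
[6] flags=1010 GE?F → skip
[7] flags=0000 → (cmp)
[8] flags=0000 GE?T → r1=0xfb
[9] flags=0000 NE?T → r2=0x9c
[10] flags=0000 VC?T → r1=0xc5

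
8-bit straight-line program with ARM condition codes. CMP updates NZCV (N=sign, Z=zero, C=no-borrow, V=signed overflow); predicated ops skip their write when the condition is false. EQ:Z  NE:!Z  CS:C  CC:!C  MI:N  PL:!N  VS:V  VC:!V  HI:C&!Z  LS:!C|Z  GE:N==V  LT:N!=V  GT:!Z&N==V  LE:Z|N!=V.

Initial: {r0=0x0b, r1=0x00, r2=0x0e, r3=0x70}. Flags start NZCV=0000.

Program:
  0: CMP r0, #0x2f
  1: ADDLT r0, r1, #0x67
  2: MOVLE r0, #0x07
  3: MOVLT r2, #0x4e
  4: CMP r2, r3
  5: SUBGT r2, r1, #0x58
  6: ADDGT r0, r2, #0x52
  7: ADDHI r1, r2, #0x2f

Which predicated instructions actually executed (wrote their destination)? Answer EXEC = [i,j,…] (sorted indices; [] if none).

EXEC = [1,2,3]

0: ✓ CMP  NZCV=1000
1: ✓ ADDLT  r0←0x67
2: ✓ MOVLE  r0←0x07
3: ✓ MOVLT  r2←0x4e
4: ✓ CMP  NZCV=1000
5: · SUBGT
6: · ADDGT
7: · ADDHI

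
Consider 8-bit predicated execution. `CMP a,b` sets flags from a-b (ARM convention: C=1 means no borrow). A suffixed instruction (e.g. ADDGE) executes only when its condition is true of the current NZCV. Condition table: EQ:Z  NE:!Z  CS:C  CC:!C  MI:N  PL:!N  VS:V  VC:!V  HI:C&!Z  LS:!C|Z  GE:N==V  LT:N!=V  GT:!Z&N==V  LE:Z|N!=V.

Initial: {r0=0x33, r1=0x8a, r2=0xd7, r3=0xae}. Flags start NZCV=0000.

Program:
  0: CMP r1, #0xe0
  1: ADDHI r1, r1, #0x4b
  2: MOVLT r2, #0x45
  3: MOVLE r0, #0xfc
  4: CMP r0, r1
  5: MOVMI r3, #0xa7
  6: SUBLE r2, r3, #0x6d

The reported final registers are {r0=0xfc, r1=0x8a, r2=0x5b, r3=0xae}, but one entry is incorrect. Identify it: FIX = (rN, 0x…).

FIX = (r2, 0x45)

0: ✓ CMP  NZCV=1000
1: · ADDHI
2: ✓ MOVLT  r2←0x45
3: ✓ MOVLE  r0←0xfc
4: ✓ CMP  NZCV=0010
5: · MOVMI
6: · SUBLE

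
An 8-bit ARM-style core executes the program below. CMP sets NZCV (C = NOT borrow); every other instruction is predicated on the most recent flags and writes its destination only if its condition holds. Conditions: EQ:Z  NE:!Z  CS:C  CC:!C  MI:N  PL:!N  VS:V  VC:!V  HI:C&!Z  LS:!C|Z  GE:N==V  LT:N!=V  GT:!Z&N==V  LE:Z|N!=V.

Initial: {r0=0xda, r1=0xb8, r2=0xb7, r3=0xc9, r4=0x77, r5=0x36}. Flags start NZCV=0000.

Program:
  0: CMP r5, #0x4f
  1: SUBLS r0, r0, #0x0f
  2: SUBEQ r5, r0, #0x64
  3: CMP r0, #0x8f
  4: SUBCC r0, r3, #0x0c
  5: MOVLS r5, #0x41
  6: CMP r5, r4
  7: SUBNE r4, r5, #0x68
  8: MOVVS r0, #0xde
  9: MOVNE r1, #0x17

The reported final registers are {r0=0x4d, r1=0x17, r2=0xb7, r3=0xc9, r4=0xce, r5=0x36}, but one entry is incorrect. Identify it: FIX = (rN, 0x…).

[0] flags=1000 → (cmp)
[1] flags=1000 LS?T → r0=0xcb
[2] flags=1000 EQ?F → skip
[3] flags=0010 → (cmp)
[4] flags=0010 CC?F → skip
[5] flags=0010 LS?F → skip
[6] flags=1000 → (cmp)
[7] flags=1000 NE?T → r4=0xce
[8] flags=1000 VS?F → skip
[9] flags=1000 NE?T → r1=0x17

FIX = (r0, 0xcb)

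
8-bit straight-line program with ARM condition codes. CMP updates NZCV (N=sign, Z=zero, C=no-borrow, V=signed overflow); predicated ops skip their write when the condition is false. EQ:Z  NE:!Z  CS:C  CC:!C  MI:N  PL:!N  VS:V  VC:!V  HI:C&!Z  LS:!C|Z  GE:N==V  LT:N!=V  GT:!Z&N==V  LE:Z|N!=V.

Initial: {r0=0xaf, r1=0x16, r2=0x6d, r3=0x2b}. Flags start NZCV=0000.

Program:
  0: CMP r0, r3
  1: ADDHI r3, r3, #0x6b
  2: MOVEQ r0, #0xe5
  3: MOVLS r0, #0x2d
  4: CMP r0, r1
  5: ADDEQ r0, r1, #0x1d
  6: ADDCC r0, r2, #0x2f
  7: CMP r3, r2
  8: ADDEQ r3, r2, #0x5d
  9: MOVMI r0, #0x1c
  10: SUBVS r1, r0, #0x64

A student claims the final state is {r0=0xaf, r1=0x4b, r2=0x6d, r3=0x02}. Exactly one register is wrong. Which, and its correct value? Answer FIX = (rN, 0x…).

0: ✓ CMP  NZCV=1010
1: ✓ ADDHI  r3←0x96
2: · MOVEQ
3: · MOVLS
4: ✓ CMP  NZCV=1010
5: · ADDEQ
6: · ADDCC
7: ✓ CMP  NZCV=0011
8: · ADDEQ
9: · MOVMI
10: ✓ SUBVS  r1←0x4b

FIX = (r3, 0x96)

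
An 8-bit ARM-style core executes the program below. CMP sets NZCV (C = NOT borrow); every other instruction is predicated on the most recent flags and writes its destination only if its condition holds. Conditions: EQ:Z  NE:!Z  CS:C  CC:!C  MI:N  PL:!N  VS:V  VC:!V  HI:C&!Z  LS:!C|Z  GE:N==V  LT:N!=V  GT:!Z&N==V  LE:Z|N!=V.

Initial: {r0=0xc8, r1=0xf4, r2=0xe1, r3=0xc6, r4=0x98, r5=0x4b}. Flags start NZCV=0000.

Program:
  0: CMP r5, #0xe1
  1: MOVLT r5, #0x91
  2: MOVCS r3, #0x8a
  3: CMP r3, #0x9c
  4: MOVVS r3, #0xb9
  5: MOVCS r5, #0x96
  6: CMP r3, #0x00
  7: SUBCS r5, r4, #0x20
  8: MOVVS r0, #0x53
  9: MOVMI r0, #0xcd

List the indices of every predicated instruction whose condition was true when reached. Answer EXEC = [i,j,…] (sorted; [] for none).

EXEC = [5,7,9]

[0] flags=0000 → (cmp)
[1] flags=0000 LT?F → skip
[2] flags=0000 CS?F → skip
[3] flags=0010 → (cmp)
[4] flags=0010 VS?F → skip
[5] flags=0010 CS?T → r5=0x96
[6] flags=1010 → (cmp)
[7] flags=1010 CS?T → r5=0x78
[8] flags=1010 VS?F → skip
[9] flags=1010 MI?T → r0=0xcd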